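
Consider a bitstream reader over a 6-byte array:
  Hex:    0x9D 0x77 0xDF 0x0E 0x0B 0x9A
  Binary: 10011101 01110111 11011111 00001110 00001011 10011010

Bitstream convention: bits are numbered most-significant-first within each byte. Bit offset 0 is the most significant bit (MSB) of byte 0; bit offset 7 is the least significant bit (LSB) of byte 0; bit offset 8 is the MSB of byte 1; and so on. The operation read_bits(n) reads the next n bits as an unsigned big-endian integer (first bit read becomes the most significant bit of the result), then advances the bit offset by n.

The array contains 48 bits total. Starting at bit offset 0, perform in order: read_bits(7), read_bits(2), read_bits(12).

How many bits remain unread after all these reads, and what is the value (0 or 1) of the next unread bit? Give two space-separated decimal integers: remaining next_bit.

Read 1: bits[0:7] width=7 -> value=78 (bin 1001110); offset now 7 = byte 0 bit 7; 41 bits remain
Read 2: bits[7:9] width=2 -> value=2 (bin 10); offset now 9 = byte 1 bit 1; 39 bits remain
Read 3: bits[9:21] width=12 -> value=3835 (bin 111011111011); offset now 21 = byte 2 bit 5; 27 bits remain

Answer: 27 1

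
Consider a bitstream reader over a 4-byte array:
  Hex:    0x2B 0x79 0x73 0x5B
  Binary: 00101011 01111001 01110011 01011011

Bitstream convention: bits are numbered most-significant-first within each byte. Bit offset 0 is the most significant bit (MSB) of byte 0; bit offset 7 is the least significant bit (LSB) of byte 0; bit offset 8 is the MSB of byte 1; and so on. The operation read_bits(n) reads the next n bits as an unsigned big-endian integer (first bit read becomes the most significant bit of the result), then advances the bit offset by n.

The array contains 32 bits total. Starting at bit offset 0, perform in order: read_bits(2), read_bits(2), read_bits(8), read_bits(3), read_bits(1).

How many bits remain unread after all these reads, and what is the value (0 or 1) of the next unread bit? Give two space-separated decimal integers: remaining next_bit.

Answer: 16 0

Derivation:
Read 1: bits[0:2] width=2 -> value=0 (bin 00); offset now 2 = byte 0 bit 2; 30 bits remain
Read 2: bits[2:4] width=2 -> value=2 (bin 10); offset now 4 = byte 0 bit 4; 28 bits remain
Read 3: bits[4:12] width=8 -> value=183 (bin 10110111); offset now 12 = byte 1 bit 4; 20 bits remain
Read 4: bits[12:15] width=3 -> value=4 (bin 100); offset now 15 = byte 1 bit 7; 17 bits remain
Read 5: bits[15:16] width=1 -> value=1 (bin 1); offset now 16 = byte 2 bit 0; 16 bits remain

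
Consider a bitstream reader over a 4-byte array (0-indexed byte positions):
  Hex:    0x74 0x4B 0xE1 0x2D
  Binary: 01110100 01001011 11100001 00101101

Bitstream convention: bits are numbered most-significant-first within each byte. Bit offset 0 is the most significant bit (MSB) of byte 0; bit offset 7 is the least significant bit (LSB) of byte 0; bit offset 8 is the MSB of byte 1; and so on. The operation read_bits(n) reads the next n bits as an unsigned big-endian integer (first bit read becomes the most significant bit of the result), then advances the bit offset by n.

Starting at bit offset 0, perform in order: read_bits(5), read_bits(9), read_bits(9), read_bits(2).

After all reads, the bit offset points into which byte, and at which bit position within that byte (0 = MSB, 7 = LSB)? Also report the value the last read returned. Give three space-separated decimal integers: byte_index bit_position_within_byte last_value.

Answer: 3 1 2

Derivation:
Read 1: bits[0:5] width=5 -> value=14 (bin 01110); offset now 5 = byte 0 bit 5; 27 bits remain
Read 2: bits[5:14] width=9 -> value=274 (bin 100010010); offset now 14 = byte 1 bit 6; 18 bits remain
Read 3: bits[14:23] width=9 -> value=496 (bin 111110000); offset now 23 = byte 2 bit 7; 9 bits remain
Read 4: bits[23:25] width=2 -> value=2 (bin 10); offset now 25 = byte 3 bit 1; 7 bits remain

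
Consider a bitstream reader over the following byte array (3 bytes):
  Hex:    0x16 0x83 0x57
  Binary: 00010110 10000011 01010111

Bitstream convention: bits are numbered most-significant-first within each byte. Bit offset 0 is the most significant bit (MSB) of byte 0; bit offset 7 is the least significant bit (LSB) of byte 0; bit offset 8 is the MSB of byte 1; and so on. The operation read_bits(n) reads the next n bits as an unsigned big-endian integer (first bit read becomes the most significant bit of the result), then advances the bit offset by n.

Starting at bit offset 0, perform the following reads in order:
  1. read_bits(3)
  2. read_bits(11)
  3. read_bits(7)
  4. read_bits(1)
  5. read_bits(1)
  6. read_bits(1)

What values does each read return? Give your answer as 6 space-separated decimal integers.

Read 1: bits[0:3] width=3 -> value=0 (bin 000); offset now 3 = byte 0 bit 3; 21 bits remain
Read 2: bits[3:14] width=11 -> value=1440 (bin 10110100000); offset now 14 = byte 1 bit 6; 10 bits remain
Read 3: bits[14:21] width=7 -> value=106 (bin 1101010); offset now 21 = byte 2 bit 5; 3 bits remain
Read 4: bits[21:22] width=1 -> value=1 (bin 1); offset now 22 = byte 2 bit 6; 2 bits remain
Read 5: bits[22:23] width=1 -> value=1 (bin 1); offset now 23 = byte 2 bit 7; 1 bits remain
Read 6: bits[23:24] width=1 -> value=1 (bin 1); offset now 24 = byte 3 bit 0; 0 bits remain

Answer: 0 1440 106 1 1 1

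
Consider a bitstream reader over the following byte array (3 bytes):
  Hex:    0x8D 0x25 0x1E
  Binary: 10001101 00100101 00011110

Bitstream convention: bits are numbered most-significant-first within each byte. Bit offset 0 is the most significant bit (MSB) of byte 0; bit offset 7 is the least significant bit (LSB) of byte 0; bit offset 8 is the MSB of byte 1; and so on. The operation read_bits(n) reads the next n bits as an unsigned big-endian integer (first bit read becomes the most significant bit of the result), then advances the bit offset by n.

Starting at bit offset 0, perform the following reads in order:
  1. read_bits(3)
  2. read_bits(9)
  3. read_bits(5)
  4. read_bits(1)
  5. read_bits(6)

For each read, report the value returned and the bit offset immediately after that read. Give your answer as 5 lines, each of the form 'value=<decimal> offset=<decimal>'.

Read 1: bits[0:3] width=3 -> value=4 (bin 100); offset now 3 = byte 0 bit 3; 21 bits remain
Read 2: bits[3:12] width=9 -> value=210 (bin 011010010); offset now 12 = byte 1 bit 4; 12 bits remain
Read 3: bits[12:17] width=5 -> value=10 (bin 01010); offset now 17 = byte 2 bit 1; 7 bits remain
Read 4: bits[17:18] width=1 -> value=0 (bin 0); offset now 18 = byte 2 bit 2; 6 bits remain
Read 5: bits[18:24] width=6 -> value=30 (bin 011110); offset now 24 = byte 3 bit 0; 0 bits remain

Answer: value=4 offset=3
value=210 offset=12
value=10 offset=17
value=0 offset=18
value=30 offset=24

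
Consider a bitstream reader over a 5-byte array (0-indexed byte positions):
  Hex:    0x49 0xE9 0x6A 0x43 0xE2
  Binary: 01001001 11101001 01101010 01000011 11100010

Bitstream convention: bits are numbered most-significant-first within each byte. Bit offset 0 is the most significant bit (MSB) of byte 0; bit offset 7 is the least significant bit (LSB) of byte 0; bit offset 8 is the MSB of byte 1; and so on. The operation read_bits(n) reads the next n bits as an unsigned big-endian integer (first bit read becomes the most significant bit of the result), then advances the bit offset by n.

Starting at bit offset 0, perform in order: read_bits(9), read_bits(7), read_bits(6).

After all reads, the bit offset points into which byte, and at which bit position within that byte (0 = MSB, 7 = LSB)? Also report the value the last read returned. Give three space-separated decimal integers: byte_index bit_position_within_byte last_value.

Answer: 2 6 26

Derivation:
Read 1: bits[0:9] width=9 -> value=147 (bin 010010011); offset now 9 = byte 1 bit 1; 31 bits remain
Read 2: bits[9:16] width=7 -> value=105 (bin 1101001); offset now 16 = byte 2 bit 0; 24 bits remain
Read 3: bits[16:22] width=6 -> value=26 (bin 011010); offset now 22 = byte 2 bit 6; 18 bits remain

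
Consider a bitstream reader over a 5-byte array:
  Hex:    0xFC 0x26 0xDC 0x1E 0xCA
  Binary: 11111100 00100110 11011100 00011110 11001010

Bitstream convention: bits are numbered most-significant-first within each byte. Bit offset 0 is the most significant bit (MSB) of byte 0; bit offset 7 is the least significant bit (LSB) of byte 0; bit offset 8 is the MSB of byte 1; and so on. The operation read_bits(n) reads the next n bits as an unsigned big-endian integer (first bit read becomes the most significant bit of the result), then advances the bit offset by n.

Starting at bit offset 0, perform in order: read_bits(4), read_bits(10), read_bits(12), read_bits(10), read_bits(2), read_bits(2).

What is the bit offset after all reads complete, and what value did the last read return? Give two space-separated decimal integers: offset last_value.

Read 1: bits[0:4] width=4 -> value=15 (bin 1111); offset now 4 = byte 0 bit 4; 36 bits remain
Read 2: bits[4:14] width=10 -> value=777 (bin 1100001001); offset now 14 = byte 1 bit 6; 26 bits remain
Read 3: bits[14:26] width=12 -> value=2928 (bin 101101110000); offset now 26 = byte 3 bit 2; 14 bits remain
Read 4: bits[26:36] width=10 -> value=492 (bin 0111101100); offset now 36 = byte 4 bit 4; 4 bits remain
Read 5: bits[36:38] width=2 -> value=2 (bin 10); offset now 38 = byte 4 bit 6; 2 bits remain
Read 6: bits[38:40] width=2 -> value=2 (bin 10); offset now 40 = byte 5 bit 0; 0 bits remain

Answer: 40 2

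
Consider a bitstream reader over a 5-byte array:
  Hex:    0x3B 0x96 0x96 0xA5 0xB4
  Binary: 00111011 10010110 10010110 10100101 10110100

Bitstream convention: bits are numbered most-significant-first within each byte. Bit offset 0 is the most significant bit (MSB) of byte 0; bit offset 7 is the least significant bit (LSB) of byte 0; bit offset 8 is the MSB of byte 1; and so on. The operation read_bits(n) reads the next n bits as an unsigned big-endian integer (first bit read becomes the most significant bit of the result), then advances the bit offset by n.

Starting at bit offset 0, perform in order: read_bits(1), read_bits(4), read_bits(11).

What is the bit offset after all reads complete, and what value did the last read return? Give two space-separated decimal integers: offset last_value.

Answer: 16 918

Derivation:
Read 1: bits[0:1] width=1 -> value=0 (bin 0); offset now 1 = byte 0 bit 1; 39 bits remain
Read 2: bits[1:5] width=4 -> value=7 (bin 0111); offset now 5 = byte 0 bit 5; 35 bits remain
Read 3: bits[5:16] width=11 -> value=918 (bin 01110010110); offset now 16 = byte 2 bit 0; 24 bits remain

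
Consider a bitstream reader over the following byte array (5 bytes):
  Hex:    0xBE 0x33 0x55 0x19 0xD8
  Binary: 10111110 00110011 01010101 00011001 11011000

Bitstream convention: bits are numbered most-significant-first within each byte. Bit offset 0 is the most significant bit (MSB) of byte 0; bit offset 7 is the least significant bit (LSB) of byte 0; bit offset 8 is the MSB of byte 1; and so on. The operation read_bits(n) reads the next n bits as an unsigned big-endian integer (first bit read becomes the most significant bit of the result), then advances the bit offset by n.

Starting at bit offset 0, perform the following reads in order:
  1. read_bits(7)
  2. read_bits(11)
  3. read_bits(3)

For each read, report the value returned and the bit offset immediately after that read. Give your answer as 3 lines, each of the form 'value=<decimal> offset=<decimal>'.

Answer: value=95 offset=7
value=205 offset=18
value=2 offset=21

Derivation:
Read 1: bits[0:7] width=7 -> value=95 (bin 1011111); offset now 7 = byte 0 bit 7; 33 bits remain
Read 2: bits[7:18] width=11 -> value=205 (bin 00011001101); offset now 18 = byte 2 bit 2; 22 bits remain
Read 3: bits[18:21] width=3 -> value=2 (bin 010); offset now 21 = byte 2 bit 5; 19 bits remain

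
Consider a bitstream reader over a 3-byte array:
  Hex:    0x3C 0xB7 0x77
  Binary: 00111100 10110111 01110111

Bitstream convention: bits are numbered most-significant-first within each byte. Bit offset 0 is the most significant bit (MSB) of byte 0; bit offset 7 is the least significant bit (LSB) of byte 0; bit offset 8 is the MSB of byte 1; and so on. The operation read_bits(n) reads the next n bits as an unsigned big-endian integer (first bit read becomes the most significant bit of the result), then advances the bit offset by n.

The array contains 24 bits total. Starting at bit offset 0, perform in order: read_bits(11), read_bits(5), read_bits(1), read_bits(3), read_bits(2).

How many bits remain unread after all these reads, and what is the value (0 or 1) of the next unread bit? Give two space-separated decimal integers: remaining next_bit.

Read 1: bits[0:11] width=11 -> value=485 (bin 00111100101); offset now 11 = byte 1 bit 3; 13 bits remain
Read 2: bits[11:16] width=5 -> value=23 (bin 10111); offset now 16 = byte 2 bit 0; 8 bits remain
Read 3: bits[16:17] width=1 -> value=0 (bin 0); offset now 17 = byte 2 bit 1; 7 bits remain
Read 4: bits[17:20] width=3 -> value=7 (bin 111); offset now 20 = byte 2 bit 4; 4 bits remain
Read 5: bits[20:22] width=2 -> value=1 (bin 01); offset now 22 = byte 2 bit 6; 2 bits remain

Answer: 2 1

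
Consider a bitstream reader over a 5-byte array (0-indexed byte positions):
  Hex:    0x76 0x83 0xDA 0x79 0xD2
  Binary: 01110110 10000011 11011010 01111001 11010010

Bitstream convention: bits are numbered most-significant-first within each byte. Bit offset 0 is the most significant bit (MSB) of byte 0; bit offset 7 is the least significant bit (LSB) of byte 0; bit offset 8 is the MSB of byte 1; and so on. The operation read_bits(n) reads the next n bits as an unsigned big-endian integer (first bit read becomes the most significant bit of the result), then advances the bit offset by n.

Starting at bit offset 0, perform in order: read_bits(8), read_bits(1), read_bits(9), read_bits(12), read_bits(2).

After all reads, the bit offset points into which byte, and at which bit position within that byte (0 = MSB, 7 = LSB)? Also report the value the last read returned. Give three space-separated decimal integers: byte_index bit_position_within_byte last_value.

Read 1: bits[0:8] width=8 -> value=118 (bin 01110110); offset now 8 = byte 1 bit 0; 32 bits remain
Read 2: bits[8:9] width=1 -> value=1 (bin 1); offset now 9 = byte 1 bit 1; 31 bits remain
Read 3: bits[9:18] width=9 -> value=15 (bin 000001111); offset now 18 = byte 2 bit 2; 22 bits remain
Read 4: bits[18:30] width=12 -> value=1694 (bin 011010011110); offset now 30 = byte 3 bit 6; 10 bits remain
Read 5: bits[30:32] width=2 -> value=1 (bin 01); offset now 32 = byte 4 bit 0; 8 bits remain

Answer: 4 0 1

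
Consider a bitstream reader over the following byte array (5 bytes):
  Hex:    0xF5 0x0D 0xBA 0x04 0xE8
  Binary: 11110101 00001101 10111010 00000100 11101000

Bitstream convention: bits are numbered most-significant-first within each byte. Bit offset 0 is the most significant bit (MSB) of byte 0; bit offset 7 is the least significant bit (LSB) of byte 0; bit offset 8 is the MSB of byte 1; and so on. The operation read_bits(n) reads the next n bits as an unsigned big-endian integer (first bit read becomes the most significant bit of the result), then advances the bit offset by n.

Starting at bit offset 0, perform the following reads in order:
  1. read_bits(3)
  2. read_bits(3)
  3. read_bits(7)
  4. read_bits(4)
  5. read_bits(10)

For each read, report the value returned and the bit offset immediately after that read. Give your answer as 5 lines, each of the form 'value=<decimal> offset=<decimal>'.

Read 1: bits[0:3] width=3 -> value=7 (bin 111); offset now 3 = byte 0 bit 3; 37 bits remain
Read 2: bits[3:6] width=3 -> value=5 (bin 101); offset now 6 = byte 0 bit 6; 34 bits remain
Read 3: bits[6:13] width=7 -> value=33 (bin 0100001); offset now 13 = byte 1 bit 5; 27 bits remain
Read 4: bits[13:17] width=4 -> value=11 (bin 1011); offset now 17 = byte 2 bit 1; 23 bits remain
Read 5: bits[17:27] width=10 -> value=464 (bin 0111010000); offset now 27 = byte 3 bit 3; 13 bits remain

Answer: value=7 offset=3
value=5 offset=6
value=33 offset=13
value=11 offset=17
value=464 offset=27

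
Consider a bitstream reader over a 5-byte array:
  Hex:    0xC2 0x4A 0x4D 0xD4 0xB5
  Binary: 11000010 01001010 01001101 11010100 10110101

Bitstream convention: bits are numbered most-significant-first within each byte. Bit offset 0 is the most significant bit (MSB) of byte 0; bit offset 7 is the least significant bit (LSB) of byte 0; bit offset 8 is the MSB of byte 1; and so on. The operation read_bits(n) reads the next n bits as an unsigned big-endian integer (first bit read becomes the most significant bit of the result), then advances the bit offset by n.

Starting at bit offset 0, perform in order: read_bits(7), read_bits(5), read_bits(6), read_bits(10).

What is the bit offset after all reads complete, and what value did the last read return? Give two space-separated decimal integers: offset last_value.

Read 1: bits[0:7] width=7 -> value=97 (bin 1100001); offset now 7 = byte 0 bit 7; 33 bits remain
Read 2: bits[7:12] width=5 -> value=4 (bin 00100); offset now 12 = byte 1 bit 4; 28 bits remain
Read 3: bits[12:18] width=6 -> value=41 (bin 101001); offset now 18 = byte 2 bit 2; 22 bits remain
Read 4: bits[18:28] width=10 -> value=221 (bin 0011011101); offset now 28 = byte 3 bit 4; 12 bits remain

Answer: 28 221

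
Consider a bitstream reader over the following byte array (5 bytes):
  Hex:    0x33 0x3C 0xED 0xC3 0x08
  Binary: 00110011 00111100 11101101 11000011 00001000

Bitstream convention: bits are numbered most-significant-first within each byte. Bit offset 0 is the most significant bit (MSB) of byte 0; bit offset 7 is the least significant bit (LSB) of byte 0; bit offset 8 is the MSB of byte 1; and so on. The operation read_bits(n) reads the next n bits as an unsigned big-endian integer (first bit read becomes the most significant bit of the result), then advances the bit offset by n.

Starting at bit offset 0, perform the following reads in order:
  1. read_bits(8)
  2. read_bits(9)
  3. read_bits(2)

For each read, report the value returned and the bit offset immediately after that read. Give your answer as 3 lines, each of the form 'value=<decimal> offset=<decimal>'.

Read 1: bits[0:8] width=8 -> value=51 (bin 00110011); offset now 8 = byte 1 bit 0; 32 bits remain
Read 2: bits[8:17] width=9 -> value=121 (bin 001111001); offset now 17 = byte 2 bit 1; 23 bits remain
Read 3: bits[17:19] width=2 -> value=3 (bin 11); offset now 19 = byte 2 bit 3; 21 bits remain

Answer: value=51 offset=8
value=121 offset=17
value=3 offset=19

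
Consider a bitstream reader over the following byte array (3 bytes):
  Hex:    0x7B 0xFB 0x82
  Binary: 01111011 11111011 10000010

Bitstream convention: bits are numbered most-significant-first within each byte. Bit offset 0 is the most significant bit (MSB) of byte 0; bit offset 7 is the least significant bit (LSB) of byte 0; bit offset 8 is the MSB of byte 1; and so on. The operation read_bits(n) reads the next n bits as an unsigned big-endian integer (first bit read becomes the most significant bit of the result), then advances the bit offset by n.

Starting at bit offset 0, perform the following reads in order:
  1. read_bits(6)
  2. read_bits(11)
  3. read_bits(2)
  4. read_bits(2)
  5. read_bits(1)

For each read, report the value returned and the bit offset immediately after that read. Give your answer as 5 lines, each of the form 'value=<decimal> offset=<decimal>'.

Read 1: bits[0:6] width=6 -> value=30 (bin 011110); offset now 6 = byte 0 bit 6; 18 bits remain
Read 2: bits[6:17] width=11 -> value=2039 (bin 11111110111); offset now 17 = byte 2 bit 1; 7 bits remain
Read 3: bits[17:19] width=2 -> value=0 (bin 00); offset now 19 = byte 2 bit 3; 5 bits remain
Read 4: bits[19:21] width=2 -> value=0 (bin 00); offset now 21 = byte 2 bit 5; 3 bits remain
Read 5: bits[21:22] width=1 -> value=0 (bin 0); offset now 22 = byte 2 bit 6; 2 bits remain

Answer: value=30 offset=6
value=2039 offset=17
value=0 offset=19
value=0 offset=21
value=0 offset=22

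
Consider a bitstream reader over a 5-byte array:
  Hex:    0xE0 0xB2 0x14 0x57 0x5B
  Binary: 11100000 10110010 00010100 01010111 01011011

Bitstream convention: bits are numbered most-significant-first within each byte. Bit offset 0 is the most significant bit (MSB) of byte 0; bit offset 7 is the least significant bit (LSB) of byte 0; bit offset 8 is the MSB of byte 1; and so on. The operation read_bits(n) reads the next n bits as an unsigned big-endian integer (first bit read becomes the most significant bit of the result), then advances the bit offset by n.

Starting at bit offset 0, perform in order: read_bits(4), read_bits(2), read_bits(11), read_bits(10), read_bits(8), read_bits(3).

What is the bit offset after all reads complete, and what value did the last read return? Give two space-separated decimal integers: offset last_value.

Answer: 38 6

Derivation:
Read 1: bits[0:4] width=4 -> value=14 (bin 1110); offset now 4 = byte 0 bit 4; 36 bits remain
Read 2: bits[4:6] width=2 -> value=0 (bin 00); offset now 6 = byte 0 bit 6; 34 bits remain
Read 3: bits[6:17] width=11 -> value=356 (bin 00101100100); offset now 17 = byte 2 bit 1; 23 bits remain
Read 4: bits[17:27] width=10 -> value=162 (bin 0010100010); offset now 27 = byte 3 bit 3; 13 bits remain
Read 5: bits[27:35] width=8 -> value=186 (bin 10111010); offset now 35 = byte 4 bit 3; 5 bits remain
Read 6: bits[35:38] width=3 -> value=6 (bin 110); offset now 38 = byte 4 bit 6; 2 bits remain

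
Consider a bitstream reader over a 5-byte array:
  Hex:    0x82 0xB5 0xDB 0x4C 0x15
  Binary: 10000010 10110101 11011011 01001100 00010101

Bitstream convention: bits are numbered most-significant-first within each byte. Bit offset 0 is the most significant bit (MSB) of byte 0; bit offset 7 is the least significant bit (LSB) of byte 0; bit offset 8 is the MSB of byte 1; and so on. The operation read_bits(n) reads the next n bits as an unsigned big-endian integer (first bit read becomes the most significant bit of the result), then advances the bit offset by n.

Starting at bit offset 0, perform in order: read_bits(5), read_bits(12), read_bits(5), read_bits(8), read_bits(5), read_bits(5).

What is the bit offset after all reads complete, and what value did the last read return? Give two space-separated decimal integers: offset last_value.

Answer: 40 21

Derivation:
Read 1: bits[0:5] width=5 -> value=16 (bin 10000); offset now 5 = byte 0 bit 5; 35 bits remain
Read 2: bits[5:17] width=12 -> value=1387 (bin 010101101011); offset now 17 = byte 2 bit 1; 23 bits remain
Read 3: bits[17:22] width=5 -> value=22 (bin 10110); offset now 22 = byte 2 bit 6; 18 bits remain
Read 4: bits[22:30] width=8 -> value=211 (bin 11010011); offset now 30 = byte 3 bit 6; 10 bits remain
Read 5: bits[30:35] width=5 -> value=0 (bin 00000); offset now 35 = byte 4 bit 3; 5 bits remain
Read 6: bits[35:40] width=5 -> value=21 (bin 10101); offset now 40 = byte 5 bit 0; 0 bits remain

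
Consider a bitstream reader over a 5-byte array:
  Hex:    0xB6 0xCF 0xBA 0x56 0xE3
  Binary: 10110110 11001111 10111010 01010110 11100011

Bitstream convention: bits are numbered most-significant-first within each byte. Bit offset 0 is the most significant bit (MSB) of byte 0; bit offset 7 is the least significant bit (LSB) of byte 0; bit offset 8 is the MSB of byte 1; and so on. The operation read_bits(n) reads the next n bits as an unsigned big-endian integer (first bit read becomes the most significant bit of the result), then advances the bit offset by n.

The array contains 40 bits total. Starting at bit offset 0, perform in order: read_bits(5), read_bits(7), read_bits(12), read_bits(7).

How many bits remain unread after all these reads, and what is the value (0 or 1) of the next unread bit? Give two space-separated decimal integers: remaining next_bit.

Answer: 9 0

Derivation:
Read 1: bits[0:5] width=5 -> value=22 (bin 10110); offset now 5 = byte 0 bit 5; 35 bits remain
Read 2: bits[5:12] width=7 -> value=108 (bin 1101100); offset now 12 = byte 1 bit 4; 28 bits remain
Read 3: bits[12:24] width=12 -> value=4026 (bin 111110111010); offset now 24 = byte 3 bit 0; 16 bits remain
Read 4: bits[24:31] width=7 -> value=43 (bin 0101011); offset now 31 = byte 3 bit 7; 9 bits remain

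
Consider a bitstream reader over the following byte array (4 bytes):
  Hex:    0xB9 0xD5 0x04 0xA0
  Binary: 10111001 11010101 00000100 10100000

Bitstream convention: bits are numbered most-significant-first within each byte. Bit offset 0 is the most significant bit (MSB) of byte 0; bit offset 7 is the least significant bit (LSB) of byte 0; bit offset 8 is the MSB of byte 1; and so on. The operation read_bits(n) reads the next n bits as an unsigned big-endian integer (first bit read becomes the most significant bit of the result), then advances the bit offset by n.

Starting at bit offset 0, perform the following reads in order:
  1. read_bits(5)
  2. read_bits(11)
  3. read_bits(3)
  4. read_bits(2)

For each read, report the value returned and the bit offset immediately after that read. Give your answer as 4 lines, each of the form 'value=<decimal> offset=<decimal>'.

Answer: value=23 offset=5
value=469 offset=16
value=0 offset=19
value=0 offset=21

Derivation:
Read 1: bits[0:5] width=5 -> value=23 (bin 10111); offset now 5 = byte 0 bit 5; 27 bits remain
Read 2: bits[5:16] width=11 -> value=469 (bin 00111010101); offset now 16 = byte 2 bit 0; 16 bits remain
Read 3: bits[16:19] width=3 -> value=0 (bin 000); offset now 19 = byte 2 bit 3; 13 bits remain
Read 4: bits[19:21] width=2 -> value=0 (bin 00); offset now 21 = byte 2 bit 5; 11 bits remain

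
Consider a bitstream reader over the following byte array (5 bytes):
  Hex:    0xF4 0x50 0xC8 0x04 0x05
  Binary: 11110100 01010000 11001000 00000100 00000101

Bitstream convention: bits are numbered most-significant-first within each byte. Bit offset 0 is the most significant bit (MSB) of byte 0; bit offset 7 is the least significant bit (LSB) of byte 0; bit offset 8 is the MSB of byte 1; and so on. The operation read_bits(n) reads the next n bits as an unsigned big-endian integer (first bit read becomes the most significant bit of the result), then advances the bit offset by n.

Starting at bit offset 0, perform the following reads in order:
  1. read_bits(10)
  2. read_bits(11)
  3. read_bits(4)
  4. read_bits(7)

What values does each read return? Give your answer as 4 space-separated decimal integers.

Read 1: bits[0:10] width=10 -> value=977 (bin 1111010001); offset now 10 = byte 1 bit 2; 30 bits remain
Read 2: bits[10:21] width=11 -> value=537 (bin 01000011001); offset now 21 = byte 2 bit 5; 19 bits remain
Read 3: bits[21:25] width=4 -> value=0 (bin 0000); offset now 25 = byte 3 bit 1; 15 bits remain
Read 4: bits[25:32] width=7 -> value=4 (bin 0000100); offset now 32 = byte 4 bit 0; 8 bits remain

Answer: 977 537 0 4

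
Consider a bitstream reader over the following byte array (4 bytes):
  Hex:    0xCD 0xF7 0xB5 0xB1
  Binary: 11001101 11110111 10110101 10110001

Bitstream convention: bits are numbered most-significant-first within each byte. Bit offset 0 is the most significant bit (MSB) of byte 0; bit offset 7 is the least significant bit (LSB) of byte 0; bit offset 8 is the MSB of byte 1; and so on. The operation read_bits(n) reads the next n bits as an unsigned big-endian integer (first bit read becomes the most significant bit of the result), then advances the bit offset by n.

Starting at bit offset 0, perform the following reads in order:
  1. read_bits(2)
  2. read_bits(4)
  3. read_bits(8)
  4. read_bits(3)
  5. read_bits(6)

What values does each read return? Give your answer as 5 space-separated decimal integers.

Read 1: bits[0:2] width=2 -> value=3 (bin 11); offset now 2 = byte 0 bit 2; 30 bits remain
Read 2: bits[2:6] width=4 -> value=3 (bin 0011); offset now 6 = byte 0 bit 6; 26 bits remain
Read 3: bits[6:14] width=8 -> value=125 (bin 01111101); offset now 14 = byte 1 bit 6; 18 bits remain
Read 4: bits[14:17] width=3 -> value=7 (bin 111); offset now 17 = byte 2 bit 1; 15 bits remain
Read 5: bits[17:23] width=6 -> value=26 (bin 011010); offset now 23 = byte 2 bit 7; 9 bits remain

Answer: 3 3 125 7 26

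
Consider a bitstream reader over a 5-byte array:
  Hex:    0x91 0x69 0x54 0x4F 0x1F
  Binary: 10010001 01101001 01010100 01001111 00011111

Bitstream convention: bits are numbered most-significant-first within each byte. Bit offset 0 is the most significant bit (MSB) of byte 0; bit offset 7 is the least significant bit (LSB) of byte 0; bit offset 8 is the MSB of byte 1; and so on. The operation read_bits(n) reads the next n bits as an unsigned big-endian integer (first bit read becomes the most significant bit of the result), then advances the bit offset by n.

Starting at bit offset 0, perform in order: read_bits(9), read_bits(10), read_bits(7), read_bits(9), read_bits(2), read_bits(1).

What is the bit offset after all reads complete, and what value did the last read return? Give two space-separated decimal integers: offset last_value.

Answer: 38 1

Derivation:
Read 1: bits[0:9] width=9 -> value=290 (bin 100100010); offset now 9 = byte 1 bit 1; 31 bits remain
Read 2: bits[9:19] width=10 -> value=842 (bin 1101001010); offset now 19 = byte 2 bit 3; 21 bits remain
Read 3: bits[19:26] width=7 -> value=81 (bin 1010001); offset now 26 = byte 3 bit 2; 14 bits remain
Read 4: bits[26:35] width=9 -> value=120 (bin 001111000); offset now 35 = byte 4 bit 3; 5 bits remain
Read 5: bits[35:37] width=2 -> value=3 (bin 11); offset now 37 = byte 4 bit 5; 3 bits remain
Read 6: bits[37:38] width=1 -> value=1 (bin 1); offset now 38 = byte 4 bit 6; 2 bits remain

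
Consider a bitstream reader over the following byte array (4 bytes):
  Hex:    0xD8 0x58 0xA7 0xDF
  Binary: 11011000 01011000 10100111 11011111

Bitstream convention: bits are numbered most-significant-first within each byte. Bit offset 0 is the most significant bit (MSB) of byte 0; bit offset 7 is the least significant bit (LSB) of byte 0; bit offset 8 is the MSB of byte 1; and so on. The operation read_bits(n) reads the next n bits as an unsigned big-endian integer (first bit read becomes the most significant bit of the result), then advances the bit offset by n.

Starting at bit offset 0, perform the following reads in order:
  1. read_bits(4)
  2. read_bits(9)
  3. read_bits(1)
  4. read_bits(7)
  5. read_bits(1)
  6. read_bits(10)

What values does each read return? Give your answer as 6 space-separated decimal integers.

Read 1: bits[0:4] width=4 -> value=13 (bin 1101); offset now 4 = byte 0 bit 4; 28 bits remain
Read 2: bits[4:13] width=9 -> value=267 (bin 100001011); offset now 13 = byte 1 bit 5; 19 bits remain
Read 3: bits[13:14] width=1 -> value=0 (bin 0); offset now 14 = byte 1 bit 6; 18 bits remain
Read 4: bits[14:21] width=7 -> value=20 (bin 0010100); offset now 21 = byte 2 bit 5; 11 bits remain
Read 5: bits[21:22] width=1 -> value=1 (bin 1); offset now 22 = byte 2 bit 6; 10 bits remain
Read 6: bits[22:32] width=10 -> value=991 (bin 1111011111); offset now 32 = byte 4 bit 0; 0 bits remain

Answer: 13 267 0 20 1 991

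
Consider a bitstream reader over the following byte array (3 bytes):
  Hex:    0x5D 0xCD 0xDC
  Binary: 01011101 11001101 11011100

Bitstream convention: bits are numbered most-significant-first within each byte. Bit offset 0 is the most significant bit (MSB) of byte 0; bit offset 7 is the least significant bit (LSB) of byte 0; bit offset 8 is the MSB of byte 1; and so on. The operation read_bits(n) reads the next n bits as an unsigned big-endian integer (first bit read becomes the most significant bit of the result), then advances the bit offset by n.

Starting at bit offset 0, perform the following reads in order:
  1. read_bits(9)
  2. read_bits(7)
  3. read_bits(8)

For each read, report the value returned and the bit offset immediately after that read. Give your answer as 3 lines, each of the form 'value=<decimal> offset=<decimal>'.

Read 1: bits[0:9] width=9 -> value=187 (bin 010111011); offset now 9 = byte 1 bit 1; 15 bits remain
Read 2: bits[9:16] width=7 -> value=77 (bin 1001101); offset now 16 = byte 2 bit 0; 8 bits remain
Read 3: bits[16:24] width=8 -> value=220 (bin 11011100); offset now 24 = byte 3 bit 0; 0 bits remain

Answer: value=187 offset=9
value=77 offset=16
value=220 offset=24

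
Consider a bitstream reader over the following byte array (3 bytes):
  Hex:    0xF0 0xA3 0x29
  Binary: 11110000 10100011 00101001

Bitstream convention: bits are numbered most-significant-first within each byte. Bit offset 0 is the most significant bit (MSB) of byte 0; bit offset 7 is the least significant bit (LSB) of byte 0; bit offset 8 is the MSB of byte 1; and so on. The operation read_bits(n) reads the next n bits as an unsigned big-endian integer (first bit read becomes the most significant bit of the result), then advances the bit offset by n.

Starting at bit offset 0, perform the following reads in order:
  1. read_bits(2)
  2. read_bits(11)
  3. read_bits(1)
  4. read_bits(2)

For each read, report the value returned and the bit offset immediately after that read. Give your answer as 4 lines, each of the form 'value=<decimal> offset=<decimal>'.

Read 1: bits[0:2] width=2 -> value=3 (bin 11); offset now 2 = byte 0 bit 2; 22 bits remain
Read 2: bits[2:13] width=11 -> value=1556 (bin 11000010100); offset now 13 = byte 1 bit 5; 11 bits remain
Read 3: bits[13:14] width=1 -> value=0 (bin 0); offset now 14 = byte 1 bit 6; 10 bits remain
Read 4: bits[14:16] width=2 -> value=3 (bin 11); offset now 16 = byte 2 bit 0; 8 bits remain

Answer: value=3 offset=2
value=1556 offset=13
value=0 offset=14
value=3 offset=16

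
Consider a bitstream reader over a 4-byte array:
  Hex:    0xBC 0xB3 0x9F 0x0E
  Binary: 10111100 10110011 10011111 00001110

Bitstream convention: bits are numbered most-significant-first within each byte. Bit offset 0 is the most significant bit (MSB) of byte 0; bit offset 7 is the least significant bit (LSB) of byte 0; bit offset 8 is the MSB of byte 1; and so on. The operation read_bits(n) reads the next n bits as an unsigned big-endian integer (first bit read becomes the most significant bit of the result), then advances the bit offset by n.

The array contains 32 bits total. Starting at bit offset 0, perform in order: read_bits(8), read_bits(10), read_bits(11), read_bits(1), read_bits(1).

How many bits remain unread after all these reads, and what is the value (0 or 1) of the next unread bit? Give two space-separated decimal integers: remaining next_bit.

Answer: 1 0

Derivation:
Read 1: bits[0:8] width=8 -> value=188 (bin 10111100); offset now 8 = byte 1 bit 0; 24 bits remain
Read 2: bits[8:18] width=10 -> value=718 (bin 1011001110); offset now 18 = byte 2 bit 2; 14 bits remain
Read 3: bits[18:29] width=11 -> value=993 (bin 01111100001); offset now 29 = byte 3 bit 5; 3 bits remain
Read 4: bits[29:30] width=1 -> value=1 (bin 1); offset now 30 = byte 3 bit 6; 2 bits remain
Read 5: bits[30:31] width=1 -> value=1 (bin 1); offset now 31 = byte 3 bit 7; 1 bits remain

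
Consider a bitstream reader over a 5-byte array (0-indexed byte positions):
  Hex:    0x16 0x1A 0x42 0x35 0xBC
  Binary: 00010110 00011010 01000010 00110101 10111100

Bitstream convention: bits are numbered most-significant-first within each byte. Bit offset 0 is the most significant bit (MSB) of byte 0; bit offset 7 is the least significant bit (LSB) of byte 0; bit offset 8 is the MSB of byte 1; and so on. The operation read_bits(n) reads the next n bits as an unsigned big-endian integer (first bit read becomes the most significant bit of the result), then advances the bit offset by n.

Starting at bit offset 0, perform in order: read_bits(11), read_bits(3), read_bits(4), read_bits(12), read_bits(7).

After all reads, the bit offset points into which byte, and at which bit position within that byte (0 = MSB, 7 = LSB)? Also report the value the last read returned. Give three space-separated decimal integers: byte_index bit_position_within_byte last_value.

Answer: 4 5 55

Derivation:
Read 1: bits[0:11] width=11 -> value=176 (bin 00010110000); offset now 11 = byte 1 bit 3; 29 bits remain
Read 2: bits[11:14] width=3 -> value=6 (bin 110); offset now 14 = byte 1 bit 6; 26 bits remain
Read 3: bits[14:18] width=4 -> value=9 (bin 1001); offset now 18 = byte 2 bit 2; 22 bits remain
Read 4: bits[18:30] width=12 -> value=141 (bin 000010001101); offset now 30 = byte 3 bit 6; 10 bits remain
Read 5: bits[30:37] width=7 -> value=55 (bin 0110111); offset now 37 = byte 4 bit 5; 3 bits remain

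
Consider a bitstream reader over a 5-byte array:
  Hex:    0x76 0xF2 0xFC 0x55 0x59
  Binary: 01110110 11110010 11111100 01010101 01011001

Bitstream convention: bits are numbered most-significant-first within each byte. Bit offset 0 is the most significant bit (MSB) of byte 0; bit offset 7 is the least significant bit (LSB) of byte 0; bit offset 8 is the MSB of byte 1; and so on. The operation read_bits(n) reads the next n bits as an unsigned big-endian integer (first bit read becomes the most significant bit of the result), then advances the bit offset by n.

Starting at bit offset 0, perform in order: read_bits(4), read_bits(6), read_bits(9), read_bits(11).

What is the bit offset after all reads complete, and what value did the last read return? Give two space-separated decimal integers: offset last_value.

Answer: 30 1813

Derivation:
Read 1: bits[0:4] width=4 -> value=7 (bin 0111); offset now 4 = byte 0 bit 4; 36 bits remain
Read 2: bits[4:10] width=6 -> value=27 (bin 011011); offset now 10 = byte 1 bit 2; 30 bits remain
Read 3: bits[10:19] width=9 -> value=407 (bin 110010111); offset now 19 = byte 2 bit 3; 21 bits remain
Read 4: bits[19:30] width=11 -> value=1813 (bin 11100010101); offset now 30 = byte 3 bit 6; 10 bits remain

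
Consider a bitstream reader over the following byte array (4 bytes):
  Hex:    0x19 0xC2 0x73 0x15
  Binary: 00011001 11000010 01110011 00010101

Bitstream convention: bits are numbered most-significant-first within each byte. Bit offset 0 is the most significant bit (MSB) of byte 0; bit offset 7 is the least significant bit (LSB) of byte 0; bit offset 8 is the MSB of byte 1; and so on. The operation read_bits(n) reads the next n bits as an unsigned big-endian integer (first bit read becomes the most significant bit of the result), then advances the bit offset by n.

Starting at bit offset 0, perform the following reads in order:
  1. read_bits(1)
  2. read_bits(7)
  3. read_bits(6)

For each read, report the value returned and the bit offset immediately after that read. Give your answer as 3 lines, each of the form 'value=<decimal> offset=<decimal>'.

Read 1: bits[0:1] width=1 -> value=0 (bin 0); offset now 1 = byte 0 bit 1; 31 bits remain
Read 2: bits[1:8] width=7 -> value=25 (bin 0011001); offset now 8 = byte 1 bit 0; 24 bits remain
Read 3: bits[8:14] width=6 -> value=48 (bin 110000); offset now 14 = byte 1 bit 6; 18 bits remain

Answer: value=0 offset=1
value=25 offset=8
value=48 offset=14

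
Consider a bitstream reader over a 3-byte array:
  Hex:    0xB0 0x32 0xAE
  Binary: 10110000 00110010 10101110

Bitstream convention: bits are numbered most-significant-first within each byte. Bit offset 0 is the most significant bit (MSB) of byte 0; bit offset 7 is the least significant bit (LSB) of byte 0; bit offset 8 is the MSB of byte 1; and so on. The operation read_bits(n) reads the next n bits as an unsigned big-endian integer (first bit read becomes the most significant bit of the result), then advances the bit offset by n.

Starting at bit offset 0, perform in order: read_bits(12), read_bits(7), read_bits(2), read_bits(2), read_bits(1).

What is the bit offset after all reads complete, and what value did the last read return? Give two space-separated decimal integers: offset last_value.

Answer: 24 0

Derivation:
Read 1: bits[0:12] width=12 -> value=2819 (bin 101100000011); offset now 12 = byte 1 bit 4; 12 bits remain
Read 2: bits[12:19] width=7 -> value=21 (bin 0010101); offset now 19 = byte 2 bit 3; 5 bits remain
Read 3: bits[19:21] width=2 -> value=1 (bin 01); offset now 21 = byte 2 bit 5; 3 bits remain
Read 4: bits[21:23] width=2 -> value=3 (bin 11); offset now 23 = byte 2 bit 7; 1 bits remain
Read 5: bits[23:24] width=1 -> value=0 (bin 0); offset now 24 = byte 3 bit 0; 0 bits remain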